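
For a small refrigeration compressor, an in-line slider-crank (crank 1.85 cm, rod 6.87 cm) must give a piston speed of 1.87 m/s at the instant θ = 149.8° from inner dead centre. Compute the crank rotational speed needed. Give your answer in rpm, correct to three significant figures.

2510

For an in-line slider-crank, |v_piston| = rω|sinθ|·[1 + r cosθ/√(L² − r² sin²θ)].
With r = 0.0185 m, L = 0.0687 m, θ = 149.8°: the bracketed kinematic factor |dx/dθ| = 0.0071199 m.
ω = v/|dx/dθ| = 1.87/0.0071199 = 262.64 rad/s.
N = 60ω/(2π) = 2508.1 rpm.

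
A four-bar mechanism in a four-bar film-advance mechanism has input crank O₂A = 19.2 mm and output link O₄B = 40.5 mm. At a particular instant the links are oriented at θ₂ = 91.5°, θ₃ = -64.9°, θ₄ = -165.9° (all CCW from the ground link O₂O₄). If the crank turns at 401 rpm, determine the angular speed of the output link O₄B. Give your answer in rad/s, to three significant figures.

ω₂ = 41.99 rad/s (from 401 rpm).
Differentiating the loop-closure r₂e^{iθ₂}+r₃e^{iθ₃}=r₁+r₄e^{iθ₄} gives r₂ω₂e^{iθ₂}+r₃ω₃e^{iθ₃}=r₄ω₄e^{iθ₄}.
Eliminating the other unknown: ω₄ = r₂ω₂ sin(θ₂−θ₃) / [r₄ sin(θ₄−θ₃)].
Numerator sine = +0.40035; denominator sine = -0.98163.
Result = 0.0192·41.99·(+0.40035) / (0.0405·(-0.98163)) = -8.1192 rad/s; magnitude 8.1192 rad/s.

8.12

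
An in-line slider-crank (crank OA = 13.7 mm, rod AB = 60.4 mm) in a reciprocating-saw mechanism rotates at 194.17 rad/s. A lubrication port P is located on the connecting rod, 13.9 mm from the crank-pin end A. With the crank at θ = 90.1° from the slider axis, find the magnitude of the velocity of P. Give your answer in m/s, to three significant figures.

2.66

ω = 194.2 rad/s.  Crank-pin speed |V_A| = rω = 2.6601 m/s, perpendicular to OA.
Rod angle: sinφ = −(r/L) sinθ ⇒ φ = -13.110°; ω_rod = −rω cosθ/√(L²−r²sin²θ) = +0.078925 rad/s.
V_P = V_A + ω_rod × AP, with AP = 0.0139 m along the rod.
Components: V_Px = −rω sinθ − a·ω_rod·sinφ = -2.6599 m/s;  V_Py = rω cosθ + a·ω_rod·cosφ = -0.0035743 m/s.
|V_P| = √(V_Px² + V_Py²) = 2.6599 m/s.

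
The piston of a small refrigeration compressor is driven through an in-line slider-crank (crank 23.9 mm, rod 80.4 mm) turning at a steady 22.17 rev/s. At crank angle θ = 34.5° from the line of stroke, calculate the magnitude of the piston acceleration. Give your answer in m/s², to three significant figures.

435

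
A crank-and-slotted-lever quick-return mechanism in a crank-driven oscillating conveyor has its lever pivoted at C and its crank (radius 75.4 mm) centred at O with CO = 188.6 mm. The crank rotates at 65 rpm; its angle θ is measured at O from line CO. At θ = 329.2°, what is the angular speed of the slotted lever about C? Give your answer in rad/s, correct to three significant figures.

ω = 6.807 rad/s (from 65 rpm).
Crank pin A relative to C: A = (d + r cosθ, r sinθ); lever angle φ = atan2(r sinθ, d + r cosθ).
Differentiating tanφ: φ̇ = rω(d cosθ + r)/(d² + r² + 2dr cosθ).
d² + r² + 2dr cosθ = |CA|² = 0.0656847 m²;  d cosθ + r = +0.2374 m.
|ω_lever| = |0.0754·6.807·+0.2374| / 0.0656847 = 1.8549 rad/s.

1.85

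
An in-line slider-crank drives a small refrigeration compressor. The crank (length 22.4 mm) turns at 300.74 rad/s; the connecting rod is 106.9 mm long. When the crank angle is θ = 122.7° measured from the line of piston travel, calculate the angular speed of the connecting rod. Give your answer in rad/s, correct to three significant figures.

ω = 300.7 rad/s
The rod makes angle φ with the slider axis where L sinφ = r sinθ; differentiating, L cosφ·φ̇ = r ω cosθ.
L cosφ = √(L² − r² sin²θ) = 0.10522 m.
|ω_rod| = r ω |cosθ| / √(L² − r² sin²θ) = 0.0224·300.7·0.54024/0.10522 = 34.587 rad/s.

34.6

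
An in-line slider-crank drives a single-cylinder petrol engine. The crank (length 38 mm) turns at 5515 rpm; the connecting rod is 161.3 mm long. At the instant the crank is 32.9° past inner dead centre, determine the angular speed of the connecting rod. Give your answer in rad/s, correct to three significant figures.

ω = 577.5 rad/s (converted from 5515 rpm).
The rod makes angle φ with the slider axis where L sinφ = r sinθ; differentiating, L cosφ·φ̇ = r ω cosθ.
L cosφ = √(L² − r² sin²θ) = 0.15997 m.
|ω_rod| = r ω |cosθ| / √(L² − r² sin²θ) = 0.038·577.5·0.83962/0.15997 = 115.18 rad/s.

115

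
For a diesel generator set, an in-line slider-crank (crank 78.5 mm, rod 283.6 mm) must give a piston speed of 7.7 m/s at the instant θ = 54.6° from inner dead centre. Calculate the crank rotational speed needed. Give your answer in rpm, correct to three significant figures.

987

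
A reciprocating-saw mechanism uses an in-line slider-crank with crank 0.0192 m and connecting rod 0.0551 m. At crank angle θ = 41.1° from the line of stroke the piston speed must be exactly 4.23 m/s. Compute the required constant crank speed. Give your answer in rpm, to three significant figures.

2520

For an in-line slider-crank, |v_piston| = rω|sinθ|·[1 + r cosθ/√(L² − r² sin²θ)].
With r = 0.0192 m, L = 0.0551 m, θ = 41.1°: the bracketed kinematic factor |dx/dθ| = 0.016026 m.
ω = v/|dx/dθ| = 4.23/0.016026 = 263.94 rad/s.
N = 60ω/(2π) = 2520.4 rpm.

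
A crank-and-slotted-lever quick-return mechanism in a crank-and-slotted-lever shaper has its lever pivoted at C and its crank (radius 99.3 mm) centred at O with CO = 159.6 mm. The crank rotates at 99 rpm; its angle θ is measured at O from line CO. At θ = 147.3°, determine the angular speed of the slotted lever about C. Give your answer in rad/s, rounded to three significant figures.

4.16

ω = 10.37 rad/s (from 99 rpm).
Crank pin A relative to C: A = (d + r cosθ, r sinθ); lever angle φ = atan2(r sinθ, d + r cosθ).
Differentiating tanφ: φ̇ = rω(d cosθ + r)/(d² + r² + 2dr cosθ).
d² + r² + 2dr cosθ = |CA|² = 0.00865965 m²;  d cosθ + r = -0.035005 m.
|ω_lever| = |0.0993·10.37·-0.035005| / 0.00865965 = 4.1614 rad/s.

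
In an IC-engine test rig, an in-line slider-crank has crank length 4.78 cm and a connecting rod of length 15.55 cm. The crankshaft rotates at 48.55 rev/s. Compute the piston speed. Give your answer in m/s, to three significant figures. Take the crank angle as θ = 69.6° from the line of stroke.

15.2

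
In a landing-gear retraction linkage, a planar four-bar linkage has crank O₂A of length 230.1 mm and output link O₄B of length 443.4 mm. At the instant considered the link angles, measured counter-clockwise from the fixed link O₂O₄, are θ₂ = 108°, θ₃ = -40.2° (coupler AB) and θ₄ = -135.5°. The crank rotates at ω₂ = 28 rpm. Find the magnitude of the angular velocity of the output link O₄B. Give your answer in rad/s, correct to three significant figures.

ω₂ = 2.932 rad/s (from 28 rpm).
Differentiating the loop-closure r₂e^{iθ₂}+r₃e^{iθ₃}=r₁+r₄e^{iθ₄} gives r₂ω₂e^{iθ₂}+r₃ω₃e^{iθ₃}=r₄ω₄e^{iθ₄}.
Eliminating the other unknown: ω₄ = r₂ω₂ sin(θ₂−θ₃) / [r₄ sin(θ₄−θ₃)].
Numerator sine = +0.52696; denominator sine = -0.99572.
Result = 0.2301·2.932·(+0.52696) / (0.4434·(-0.99572)) = -0.80527 rad/s; magnitude 0.80527 rad/s.

0.805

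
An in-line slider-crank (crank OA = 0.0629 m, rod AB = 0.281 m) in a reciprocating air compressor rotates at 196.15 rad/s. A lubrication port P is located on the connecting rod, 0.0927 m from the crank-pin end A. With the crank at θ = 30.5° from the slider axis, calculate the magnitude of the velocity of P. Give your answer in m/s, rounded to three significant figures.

9.75

ω = 196.2 rad/s.  Crank-pin speed |V_A| = rω = 12.338 m/s, perpendicular to OA.
Rod angle: sinφ = −(r/L) sinθ ⇒ φ = -6.523°; ω_rod = −rω cosθ/√(L²−r²sin²θ) = -38.078 rad/s.
V_P = V_A + ω_rod × AP, with AP = 0.0927 m along the rod.
Components: V_Px = −rω sinθ − a·ω_rod·sinφ = -6.6629 m/s;  V_Py = rω cosθ + a·ω_rod·cosφ = +7.1237 m/s.
|V_P| = √(V_Px² + V_Py²) = 9.754 m/s.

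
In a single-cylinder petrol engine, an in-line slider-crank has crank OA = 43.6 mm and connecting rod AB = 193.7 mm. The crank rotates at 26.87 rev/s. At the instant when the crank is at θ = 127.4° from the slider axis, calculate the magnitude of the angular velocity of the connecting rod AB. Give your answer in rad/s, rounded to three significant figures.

23.5

ω = 168.8 rad/s (converted from 26.87 rev/s).
The rod makes angle φ with the slider axis where L sinφ = r sinθ; differentiating, L cosφ·φ̇ = r ω cosθ.
L cosφ = √(L² − r² sin²θ) = 0.19058 m.
|ω_rod| = r ω |cosθ| / √(L² − r² sin²θ) = 0.0436·168.8·0.60738/0.19058 = 23.459 rad/s.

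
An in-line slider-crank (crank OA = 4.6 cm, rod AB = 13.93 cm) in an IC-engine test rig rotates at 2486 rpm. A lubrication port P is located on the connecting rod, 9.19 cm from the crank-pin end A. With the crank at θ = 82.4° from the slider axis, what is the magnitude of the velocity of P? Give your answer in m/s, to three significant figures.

ω = 260.3 rad/s.  Crank-pin speed |V_A| = rω = 11.975 m/s, perpendicular to OA.
Rod angle: sinφ = −(r/L) sinθ ⇒ φ = -19.106°; ω_rod = −rω cosθ/√(L²−r²sin²θ) = -12.033 rad/s.
V_P = V_A + ω_rod × AP, with AP = 0.0919 m along the rod.
Components: V_Px = −rω sinθ − a·ω_rod·sinφ = -12.232 m/s;  V_Py = rω cosθ + a·ω_rod·cosφ = +0.53893 m/s.
|V_P| = √(V_Px² + V_Py²) = 12.244 m/s.

12.2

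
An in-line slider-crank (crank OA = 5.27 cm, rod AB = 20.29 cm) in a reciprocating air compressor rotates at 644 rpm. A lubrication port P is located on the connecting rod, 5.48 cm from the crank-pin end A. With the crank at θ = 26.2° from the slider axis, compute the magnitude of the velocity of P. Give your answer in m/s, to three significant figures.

ω = 67.44 rad/s.  Crank-pin speed |V_A| = rω = 3.5541 m/s, perpendicular to OA.
Rod angle: sinφ = −(r/L) sinθ ⇒ φ = -6.585°; ω_rod = −rω cosθ/√(L²−r²sin²θ) = -15.821 rad/s.
V_P = V_A + ω_rod × AP, with AP = 0.0548 m along the rod.
Components: V_Px = −rω sinθ − a·ω_rod·sinφ = -1.6686 m/s;  V_Py = rω cosθ + a·ω_rod·cosφ = +2.3276 m/s.
|V_P| = √(V_Px² + V_Py²) = 2.8639 m/s.

2.86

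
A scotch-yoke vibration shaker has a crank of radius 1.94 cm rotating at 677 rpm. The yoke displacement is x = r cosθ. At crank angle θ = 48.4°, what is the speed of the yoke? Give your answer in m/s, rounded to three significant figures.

ω = 70.9 rad/s (from 677 rpm).
x = r cosθ ⇒ ẋ = −rω sinθ.
|v| = rω|sinθ| = 0.0194·70.9·|sin 48.4°| = 1.0285 m/s.

1.03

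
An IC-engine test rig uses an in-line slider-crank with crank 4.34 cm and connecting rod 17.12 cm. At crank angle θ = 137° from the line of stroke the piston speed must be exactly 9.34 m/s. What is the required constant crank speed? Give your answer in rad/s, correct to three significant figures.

For an in-line slider-crank, |v_piston| = rω|sinθ|·[1 + r cosθ/√(L² − r² sin²θ)].
With r = 0.0434 m, L = 0.1712 m, θ = 137°: the bracketed kinematic factor |dx/dθ| = 0.024027 m.
ω = v/|dx/dθ| = 9.34/0.024027 = 388.73 rad/s.

389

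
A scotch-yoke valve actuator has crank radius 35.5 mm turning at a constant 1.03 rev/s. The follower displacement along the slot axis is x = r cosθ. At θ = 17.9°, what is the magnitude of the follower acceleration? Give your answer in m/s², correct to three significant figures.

1.41

ω = 6.472 rad/s (from 1.03 rev/s).
x = r cosθ ⇒ ẍ = −rω² cosθ (ω constant).
|a| = rω²|cosθ| = 0.0355·(6.472)²·|cos 17.9°| = 1.4149 m/s².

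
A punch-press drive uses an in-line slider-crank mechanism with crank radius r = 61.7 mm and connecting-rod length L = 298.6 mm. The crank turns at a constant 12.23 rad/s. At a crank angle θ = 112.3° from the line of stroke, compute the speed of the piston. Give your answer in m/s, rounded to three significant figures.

0.642

ω = 12.23 rad/s
For an in-line slider-crank, x = r cosθ + √(L² − r² sin²θ), so v = −rω sinθ·[1 + r cosθ/√(L² − r² sin²θ)].
With r = 0.0617 m, L = 0.2986 m, θ = 112.3°: √(L² − r² sin²θ) = 0.29309 m.
v = −0.0617·12.23·0.92521·[1 + 0.0617·-0.37946/0.29309] = -0.64239 m/s.
|v| = 0.64239 m/s.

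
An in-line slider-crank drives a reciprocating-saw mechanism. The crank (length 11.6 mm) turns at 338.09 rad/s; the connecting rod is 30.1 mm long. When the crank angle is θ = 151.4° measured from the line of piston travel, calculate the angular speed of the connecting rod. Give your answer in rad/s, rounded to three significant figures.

116

ω = 338.1 rad/s
The rod makes angle φ with the slider axis where L sinφ = r sinθ; differentiating, L cosφ·φ̇ = r ω cosθ.
L cosφ = √(L² − r² sin²θ) = 0.029583 m.
|ω_rod| = r ω |cosθ| / √(L² − r² sin²θ) = 0.0116·338.1·0.87798/0.029583 = 116.39 rad/s.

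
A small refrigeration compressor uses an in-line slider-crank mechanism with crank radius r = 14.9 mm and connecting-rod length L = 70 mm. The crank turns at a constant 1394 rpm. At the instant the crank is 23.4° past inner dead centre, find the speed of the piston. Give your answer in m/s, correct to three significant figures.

1.03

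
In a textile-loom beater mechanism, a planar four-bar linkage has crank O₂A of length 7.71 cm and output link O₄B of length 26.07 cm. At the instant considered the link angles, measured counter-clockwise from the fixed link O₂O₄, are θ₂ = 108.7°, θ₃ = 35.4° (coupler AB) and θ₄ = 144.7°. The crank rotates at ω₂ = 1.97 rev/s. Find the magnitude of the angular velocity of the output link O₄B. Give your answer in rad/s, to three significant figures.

3.72

ω₂ = 12.38 rad/s (from 1.97 rev/s).
Differentiating the loop-closure r₂e^{iθ₂}+r₃e^{iθ₃}=r₁+r₄e^{iθ₄} gives r₂ω₂e^{iθ₂}+r₃ω₃e^{iθ₃}=r₄ω₄e^{iθ₄}.
Eliminating the other unknown: ω₄ = r₂ω₂ sin(θ₂−θ₃) / [r₄ sin(θ₄−θ₃)].
Numerator sine = +0.95782; denominator sine = +0.94380.
Result = 0.0771·12.38·(+0.95782) / (0.2607·(+0.94380)) = +3.715 rad/s; magnitude 3.715 rad/s.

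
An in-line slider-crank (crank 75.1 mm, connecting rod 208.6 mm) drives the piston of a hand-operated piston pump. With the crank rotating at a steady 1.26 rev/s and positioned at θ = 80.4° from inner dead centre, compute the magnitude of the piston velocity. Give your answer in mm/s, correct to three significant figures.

624

ω = 2π·1.26 = 7.917 rad/s
For an in-line slider-crank, x = r cosθ + √(L² − r² sin²θ), so v = −rω sinθ·[1 + r cosθ/√(L² − r² sin²θ)].
With r = 0.0751 m, L = 0.2086 m, θ = 80.4°: √(L² − r² sin²θ) = 0.19501 m.
v = −0.0751·7.917·0.98600·[1 + 0.0751·0.16677/0.19501] = -0.62388 m/s.
|v| = 0.62388 m/s = 623.88 mm/s.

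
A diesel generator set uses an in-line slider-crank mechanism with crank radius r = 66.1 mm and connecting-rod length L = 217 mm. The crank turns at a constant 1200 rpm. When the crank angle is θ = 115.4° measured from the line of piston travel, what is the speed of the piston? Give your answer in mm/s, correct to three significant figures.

ω = 2π·1200/60 = 125.7 rad/s
For an in-line slider-crank, x = r cosθ + √(L² − r² sin²θ), so v = −rω sinθ·[1 + r cosθ/√(L² − r² sin²θ)].
With r = 0.0661 m, L = 0.217 m, θ = 115.4°: √(L² − r² sin²θ) = 0.20862 m.
v = −0.0661·125.7·0.90334·[1 + 0.0661·-0.42894/0.20862] = -6.4837 m/s.
|v| = 6.4837 m/s = 6483.7 mm/s.

6480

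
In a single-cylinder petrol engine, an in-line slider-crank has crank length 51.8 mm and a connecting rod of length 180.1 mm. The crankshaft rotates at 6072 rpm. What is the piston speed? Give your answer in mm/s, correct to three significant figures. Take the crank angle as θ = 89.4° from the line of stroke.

ω = 2π·6072/60 = 635.9 rad/s
For an in-line slider-crank, x = r cosθ + √(L² − r² sin²θ), so v = −rω sinθ·[1 + r cosθ/√(L² − r² sin²θ)].
With r = 0.0518 m, L = 0.1801 m, θ = 89.4°: √(L² − r² sin²θ) = 0.17249 m.
v = −0.0518·635.9·0.99995·[1 + 0.0518·0.01047/0.17249] = -33.039 m/s.
|v| = 33.039 m/s = 33039 mm/s.

33000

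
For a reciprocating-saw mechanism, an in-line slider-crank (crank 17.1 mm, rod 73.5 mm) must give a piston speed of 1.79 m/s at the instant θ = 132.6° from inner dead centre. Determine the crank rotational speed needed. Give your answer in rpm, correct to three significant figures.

1620

For an in-line slider-crank, |v_piston| = rω|sinθ|·[1 + r cosθ/√(L² − r² sin²θ)].
With r = 0.0171 m, L = 0.0735 m, θ = 132.6°: the bracketed kinematic factor |dx/dθ| = 0.010575 m.
ω = v/|dx/dθ| = 1.79/0.010575 = 169.26 rad/s.
N = 60ω/(2π) = 1616.3 rpm.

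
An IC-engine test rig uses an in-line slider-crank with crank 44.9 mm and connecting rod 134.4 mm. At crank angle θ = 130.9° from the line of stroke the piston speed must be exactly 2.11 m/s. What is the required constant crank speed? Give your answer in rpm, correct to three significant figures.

For an in-line slider-crank, |v_piston| = rω|sinθ|·[1 + r cosθ/√(L² − r² sin²θ)].
With r = 0.0449 m, L = 0.1344 m, θ = 130.9°: the bracketed kinematic factor |dx/dθ| = 0.026266 m.
ω = v/|dx/dθ| = 2.11/0.026266 = 80.332 rad/s.
N = 60ω/(2π) = 767.12 rpm.

767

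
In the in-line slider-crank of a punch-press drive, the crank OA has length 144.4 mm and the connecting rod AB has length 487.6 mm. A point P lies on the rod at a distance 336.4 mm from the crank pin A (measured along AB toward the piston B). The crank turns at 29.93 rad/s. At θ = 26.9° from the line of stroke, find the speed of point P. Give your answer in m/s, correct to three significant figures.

2.61

ω = 29.93 rad/s.  Crank-pin speed |V_A| = rω = 4.3219 m/s, perpendicular to OA.
Rod angle: sinφ = −(r/L) sinθ ⇒ φ = -7.700°; ω_rod = −rω cosθ/√(L²−r²sin²θ) = -7.9765 rad/s.
V_P = V_A + ω_rod × AP, with AP = 0.3364 m along the rod.
Components: V_Px = −rω sinθ − a·ω_rod·sinφ = -2.3149 m/s;  V_Py = rω cosθ + a·ω_rod·cosφ = +1.1952 m/s.
|V_P| = √(V_Px² + V_Py²) = 2.6052 m/s.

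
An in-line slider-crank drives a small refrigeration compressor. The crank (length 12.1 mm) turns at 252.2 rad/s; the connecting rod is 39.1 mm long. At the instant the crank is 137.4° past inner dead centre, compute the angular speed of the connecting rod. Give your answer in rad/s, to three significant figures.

58.8

ω = 252.2 rad/s
The rod makes angle φ with the slider axis where L sinφ = r sinθ; differentiating, L cosφ·φ̇ = r ω cosθ.
L cosφ = √(L² − r² sin²θ) = 0.038233 m.
|ω_rod| = r ω |cosθ| / √(L² − r² sin²θ) = 0.0121·252.2·0.73610/0.038233 = 58.753 rad/s.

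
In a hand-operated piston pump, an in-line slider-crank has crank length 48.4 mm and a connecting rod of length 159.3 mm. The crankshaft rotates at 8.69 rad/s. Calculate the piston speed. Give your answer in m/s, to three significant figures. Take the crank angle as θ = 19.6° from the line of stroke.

0.182

ω = 8.69 rad/s
For an in-line slider-crank, x = r cosθ + √(L² − r² sin²θ), so v = −rω sinθ·[1 + r cosθ/√(L² − r² sin²θ)].
With r = 0.0484 m, L = 0.1593 m, θ = 19.6°: √(L² − r² sin²θ) = 0.15847 m.
v = −0.0484·8.69·0.33545·[1 + 0.0484·0.94206/0.15847] = -0.18168 m/s.
|v| = 0.18168 m/s.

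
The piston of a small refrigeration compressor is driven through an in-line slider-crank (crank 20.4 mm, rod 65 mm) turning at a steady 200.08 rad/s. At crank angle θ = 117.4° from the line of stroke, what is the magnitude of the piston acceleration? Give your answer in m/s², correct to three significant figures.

525

ω = 200.1 rad/s
x(θ) = r cosθ + √(L² − r² sin²θ); with ω constant, a = ω²·d²x/dθ².
d²x/dθ² = −r cosθ − r²(cos2θ)/√u − r⁴ sin²2θ/(4u^{3/2}),  u = L² − r² sin²θ = 0.00389698 m².
Substituting r = 0.0204 m, L = 0.065 m, θ = 117.4°: d²x/dθ² = +0.013112 m.
a = ω²·d²x/dθ² = (200.1)²·(+0.013112) = +524.9 m/s²;  |a| = 524.9 m/s².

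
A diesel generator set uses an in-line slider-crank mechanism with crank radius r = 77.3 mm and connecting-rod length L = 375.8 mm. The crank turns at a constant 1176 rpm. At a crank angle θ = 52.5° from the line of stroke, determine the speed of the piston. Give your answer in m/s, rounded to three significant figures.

ω = 2π·1176/60 = 123.2 rad/s
For an in-line slider-crank, x = r cosθ + √(L² − r² sin²θ), so v = −rω sinθ·[1 + r cosθ/√(L² − r² sin²θ)].
With r = 0.0773 m, L = 0.3758 m, θ = 52.5°: √(L² − r² sin²θ) = 0.37076 m.
v = −0.0773·123.2·0.79335·[1 + 0.0773·0.60876/0.37076] = -8.5109 m/s.
|v| = 8.5109 m/s.

8.51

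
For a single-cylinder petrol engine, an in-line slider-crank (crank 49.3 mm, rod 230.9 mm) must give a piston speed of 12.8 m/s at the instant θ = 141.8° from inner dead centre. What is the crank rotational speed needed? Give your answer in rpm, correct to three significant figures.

For an in-line slider-crank, |v_piston| = rω|sinθ|·[1 + r cosθ/√(L² − r² sin²θ)].
With r = 0.0493 m, L = 0.2309 m, θ = 141.8°: the bracketed kinematic factor |dx/dθ| = 0.025327 m.
ω = v/|dx/dθ| = 12.8/0.025327 = 505.39 rad/s.
N = 60ω/(2π) = 4826.1 rpm.

4830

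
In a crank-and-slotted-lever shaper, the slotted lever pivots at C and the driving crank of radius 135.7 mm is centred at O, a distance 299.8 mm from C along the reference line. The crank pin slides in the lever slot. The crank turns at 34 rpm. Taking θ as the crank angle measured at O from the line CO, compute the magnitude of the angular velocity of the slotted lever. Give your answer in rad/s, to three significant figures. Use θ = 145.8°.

ω = 3.56 rad/s (from 34 rpm).
Crank pin A relative to C: A = (d + r cosθ, r sinθ); lever angle φ = atan2(r sinθ, d + r cosθ).
Differentiating tanφ: φ̇ = rω(d cosθ + r)/(d² + r² + 2dr cosθ).
d² + r² + 2dr cosθ = |CA|² = 0.0409985 m²;  d cosθ + r = -0.11226 m.
|ω_lever| = |0.1357·3.56·-0.11226| / 0.0409985 = 1.3229 rad/s.

1.32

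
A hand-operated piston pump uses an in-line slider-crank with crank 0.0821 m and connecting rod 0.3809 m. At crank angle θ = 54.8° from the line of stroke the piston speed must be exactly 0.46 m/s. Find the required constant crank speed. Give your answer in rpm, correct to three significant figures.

For an in-line slider-crank, |v_piston| = rω|sinθ|·[1 + r cosθ/√(L² − r² sin²θ)].
With r = 0.0821 m, L = 0.3809 m, θ = 54.8°: the bracketed kinematic factor |dx/dθ| = 0.075555 m.
ω = v/|dx/dθ| = 0.46/0.075555 = 6.0883 rad/s.
N = 60ω/(2π) = 58.139 rpm.

58.1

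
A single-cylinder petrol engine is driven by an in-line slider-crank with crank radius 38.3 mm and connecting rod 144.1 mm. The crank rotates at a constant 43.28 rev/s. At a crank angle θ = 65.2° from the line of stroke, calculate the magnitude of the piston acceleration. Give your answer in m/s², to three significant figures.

ω = 2π·43.3 = 271.9 rad/s
x(θ) = r cosθ + √(L² − r² sin²θ); with ω constant, a = ω²·d²x/dθ².
d²x/dθ² = −r cosθ − r²(cos2θ)/√u − r⁴ sin²2θ/(4u^{3/2}),  u = L² − r² sin²θ = 0.019556 m².
Substituting r = 0.0383 m, L = 0.1441 m, θ = 65.2°: d²x/dθ² = -0.0093806 m.
a = ω²·d²x/dθ² = (271.9)²·(-0.0093806) = -693.69 m/s²;  |a| = 693.69 m/s².

694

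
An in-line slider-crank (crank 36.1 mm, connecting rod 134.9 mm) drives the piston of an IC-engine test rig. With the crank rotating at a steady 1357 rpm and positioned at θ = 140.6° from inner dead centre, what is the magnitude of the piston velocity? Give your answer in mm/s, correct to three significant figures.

ω = 2π·1357/60 = 142.1 rad/s
For an in-line slider-crank, x = r cosθ + √(L² − r² sin²θ), so v = −rω sinθ·[1 + r cosθ/√(L² − r² sin²θ)].
With r = 0.0361 m, L = 0.1349 m, θ = 140.6°: √(L² − r² sin²θ) = 0.13294 m.
v = −0.0361·142.1·0.63473·[1 + 0.0361·-0.77273/0.13294] = -2.5729 m/s.
|v| = 2.5729 m/s = 2572.9 mm/s.

2570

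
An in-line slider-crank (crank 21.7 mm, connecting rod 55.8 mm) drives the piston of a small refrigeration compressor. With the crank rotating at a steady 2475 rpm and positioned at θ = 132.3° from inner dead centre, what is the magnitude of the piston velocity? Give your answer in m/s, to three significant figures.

3.02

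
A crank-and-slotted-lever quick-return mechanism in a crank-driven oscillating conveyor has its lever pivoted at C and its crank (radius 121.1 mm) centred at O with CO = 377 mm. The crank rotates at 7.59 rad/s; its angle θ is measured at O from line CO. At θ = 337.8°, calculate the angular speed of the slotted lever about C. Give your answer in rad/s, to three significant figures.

1.79

ω = 7.59 rad/s
Crank pin A relative to C: A = (d + r cosθ, r sinθ); lever angle φ = atan2(r sinθ, d + r cosθ).
Differentiating tanφ: φ̇ = rω(d cosθ + r)/(d² + r² + 2dr cosθ).
d² + r² + 2dr cosθ = |CA|² = 0.241335 m²;  d cosθ + r = +0.47015 m.
|ω_lever| = |0.1211·7.59·+0.47015| / 0.241335 = 1.7906 rad/s.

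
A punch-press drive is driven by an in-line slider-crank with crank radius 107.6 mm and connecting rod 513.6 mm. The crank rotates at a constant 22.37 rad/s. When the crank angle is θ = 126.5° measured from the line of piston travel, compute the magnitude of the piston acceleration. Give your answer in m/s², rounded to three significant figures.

35.3

ω = 22.37 rad/s
x(θ) = r cosθ + √(L² − r² sin²θ); with ω constant, a = ω²·d²x/dθ².
d²x/dθ² = −r cosθ − r²(cos2θ)/√u − r⁴ sin²2θ/(4u^{3/2}),  u = L² − r² sin²θ = 0.256304 m².
Substituting r = 0.1076 m, L = 0.5136 m, θ = 126.5°: d²x/dθ² = +0.070453 m.
a = ω²·d²x/dθ² = (22.37)²·(+0.070453) = +35.256 m/s²;  |a| = 35.256 m/s².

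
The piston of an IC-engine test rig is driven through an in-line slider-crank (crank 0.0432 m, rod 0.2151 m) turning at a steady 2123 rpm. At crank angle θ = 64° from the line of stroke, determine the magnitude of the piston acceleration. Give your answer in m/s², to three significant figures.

670

ω = 2π·2123/60 = 222.3 rad/s
x(θ) = r cosθ + √(L² − r² sin²θ); with ω constant, a = ω²·d²x/dθ².
d²x/dθ² = −r cosθ − r²(cos2θ)/√u − r⁴ sin²2θ/(4u^{3/2}),  u = L² − r² sin²θ = 0.0447604 m².
Substituting r = 0.0432 m, L = 0.2151 m, θ = 64°: d²x/dθ² = -0.013564 m.
a = ω²·d²x/dθ² = (222.3)²·(-0.013564) = -670.41 m/s²;  |a| = 670.41 m/s².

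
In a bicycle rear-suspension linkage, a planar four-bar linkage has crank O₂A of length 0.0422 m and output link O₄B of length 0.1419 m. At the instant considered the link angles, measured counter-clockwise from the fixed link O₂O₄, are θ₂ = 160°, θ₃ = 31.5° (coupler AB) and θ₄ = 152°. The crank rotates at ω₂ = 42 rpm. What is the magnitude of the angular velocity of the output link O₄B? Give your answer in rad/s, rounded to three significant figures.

1.19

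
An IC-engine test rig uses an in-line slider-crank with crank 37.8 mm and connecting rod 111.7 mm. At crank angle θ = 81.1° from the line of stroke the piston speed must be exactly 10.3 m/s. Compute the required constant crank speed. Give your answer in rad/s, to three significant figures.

261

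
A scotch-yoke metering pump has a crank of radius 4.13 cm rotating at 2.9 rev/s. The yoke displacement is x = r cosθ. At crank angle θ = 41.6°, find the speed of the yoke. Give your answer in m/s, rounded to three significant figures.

0.500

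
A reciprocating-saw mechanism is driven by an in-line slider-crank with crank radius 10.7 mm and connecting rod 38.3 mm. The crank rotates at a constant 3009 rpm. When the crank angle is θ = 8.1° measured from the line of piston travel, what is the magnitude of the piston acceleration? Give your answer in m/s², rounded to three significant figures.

1340

ω = 2π·3009/60 = 315.1 rad/s
x(θ) = r cosθ + √(L² − r² sin²θ); with ω constant, a = ω²·d²x/dθ².
d²x/dθ² = −r cosθ − r²(cos2θ)/√u − r⁴ sin²2θ/(4u^{3/2}),  u = L² − r² sin²θ = 0.00146462 m².
Substituting r = 0.0107 m, L = 0.0383 m, θ = 8.1°: d²x/dθ² = -0.013471 m.
a = ω²·d²x/dθ² = (315.1)²·(-0.013471) = -1337.5 m/s²;  |a| = 1337.5 m/s².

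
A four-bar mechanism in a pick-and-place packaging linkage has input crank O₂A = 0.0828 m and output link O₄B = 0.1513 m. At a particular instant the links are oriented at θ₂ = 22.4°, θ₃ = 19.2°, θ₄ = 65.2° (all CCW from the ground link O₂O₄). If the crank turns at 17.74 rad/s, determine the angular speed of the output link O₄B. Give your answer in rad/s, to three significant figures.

0.753

ω₂ = 17.74 rad/s
Differentiating the loop-closure r₂e^{iθ₂}+r₃e^{iθ₃}=r₁+r₄e^{iθ₄} gives r₂ω₂e^{iθ₂}+r₃ω₃e^{iθ₃}=r₄ω₄e^{iθ₄}.
Eliminating the other unknown: ω₄ = r₂ω₂ sin(θ₂−θ₃) / [r₄ sin(θ₄−θ₃)].
Numerator sine = +0.05582; denominator sine = +0.71934.
Result = 0.0828·17.74·(+0.05582) / (0.1513·(+0.71934)) = +0.75338 rad/s; magnitude 0.75338 rad/s.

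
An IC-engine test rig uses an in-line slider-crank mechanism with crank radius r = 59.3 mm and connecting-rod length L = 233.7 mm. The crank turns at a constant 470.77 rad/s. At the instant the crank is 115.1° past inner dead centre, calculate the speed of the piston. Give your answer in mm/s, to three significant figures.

ω = 470.8 rad/s
For an in-line slider-crank, x = r cosθ + √(L² − r² sin²θ), so v = −rω sinθ·[1 + r cosθ/√(L² − r² sin²θ)].
With r = 0.0593 m, L = 0.2337 m, θ = 115.1°: √(L² − r² sin²θ) = 0.22745 m.
v = −0.0593·470.8·0.90557·[1 + 0.0593·-0.42420/0.22745] = -22.485 m/s.
|v| = 22.485 m/s = 22485 mm/s.

22500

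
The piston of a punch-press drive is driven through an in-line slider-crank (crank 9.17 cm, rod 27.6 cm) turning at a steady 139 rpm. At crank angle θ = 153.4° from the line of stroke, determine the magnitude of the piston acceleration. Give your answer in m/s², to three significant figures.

13.3

ω = 2π·139/60 = 14.56 rad/s
x(θ) = r cosθ + √(L² − r² sin²θ); with ω constant, a = ω²·d²x/dθ².
d²x/dθ² = −r cosθ − r²(cos2θ)/√u − r⁴ sin²2θ/(4u^{3/2}),  u = L² − r² sin²θ = 0.0744901 m².
Substituting r = 0.0917 m, L = 0.276 m, θ = 153.4°: d²x/dθ² = +0.062981 m.
a = ω²·d²x/dθ² = (14.56)²·(+0.062981) = +13.344 m/s²;  |a| = 13.344 m/s².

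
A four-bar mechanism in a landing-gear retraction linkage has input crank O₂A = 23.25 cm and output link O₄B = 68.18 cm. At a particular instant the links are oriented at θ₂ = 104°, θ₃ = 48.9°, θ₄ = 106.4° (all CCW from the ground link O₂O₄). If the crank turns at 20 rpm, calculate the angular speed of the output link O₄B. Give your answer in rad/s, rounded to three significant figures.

0.695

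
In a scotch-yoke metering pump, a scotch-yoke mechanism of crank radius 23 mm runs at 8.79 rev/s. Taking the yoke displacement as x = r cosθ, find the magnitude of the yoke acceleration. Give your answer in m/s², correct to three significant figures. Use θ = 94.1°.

5.02

ω = 55.23 rad/s (from 8.79 rev/s).
x = r cosθ ⇒ ẍ = −rω² cosθ (ω constant).
|a| = rω²|cosθ| = 0.023·(55.23)²·|cos 94.1°| = 5.016 m/s².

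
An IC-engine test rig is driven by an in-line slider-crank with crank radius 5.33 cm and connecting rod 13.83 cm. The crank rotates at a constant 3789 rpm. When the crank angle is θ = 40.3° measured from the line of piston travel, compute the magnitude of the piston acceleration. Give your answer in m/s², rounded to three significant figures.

7070

ω = 2π·3789/60 = 396.8 rad/s
x(θ) = r cosθ + √(L² − r² sin²θ); with ω constant, a = ω²·d²x/dθ².
d²x/dθ² = −r cosθ − r²(cos2θ)/√u − r⁴ sin²2θ/(4u^{3/2}),  u = L² − r² sin²θ = 0.0179384 m².
Substituting r = 0.0533 m, L = 0.1383 m, θ = 40.3°: d²x/dθ² = -0.044932 m.
a = ω²·d²x/dθ² = (396.8)²·(-0.044932) = -7073.9 m/s²;  |a| = 7073.9 m/s².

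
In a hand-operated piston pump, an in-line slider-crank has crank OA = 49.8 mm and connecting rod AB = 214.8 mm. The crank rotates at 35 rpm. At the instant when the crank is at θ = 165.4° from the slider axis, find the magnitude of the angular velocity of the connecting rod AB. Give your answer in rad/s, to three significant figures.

0.824

ω = 3.665 rad/s (converted from 35 rpm).
The rod makes angle φ with the slider axis where L sinφ = r sinθ; differentiating, L cosφ·φ̇ = r ω cosθ.
L cosφ = √(L² − r² sin²θ) = 0.21443 m.
|ω_rod| = r ω |cosθ| / √(L² − r² sin²θ) = 0.0498·3.665·0.96771/0.21443 = 0.82372 rad/s.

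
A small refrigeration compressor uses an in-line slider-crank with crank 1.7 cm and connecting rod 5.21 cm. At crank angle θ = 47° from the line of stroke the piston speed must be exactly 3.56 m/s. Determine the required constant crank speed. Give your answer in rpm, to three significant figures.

For an in-line slider-crank, |v_piston| = rω|sinθ|·[1 + r cosθ/√(L² − r² sin²θ)].
With r = 0.017 m, L = 0.0521 m, θ = 47°: the bracketed kinematic factor |dx/dθ| = 0.015282 m.
ω = v/|dx/dθ| = 3.56/0.015282 = 232.95 rad/s.
N = 60ω/(2π) = 2224.5 rpm.

2220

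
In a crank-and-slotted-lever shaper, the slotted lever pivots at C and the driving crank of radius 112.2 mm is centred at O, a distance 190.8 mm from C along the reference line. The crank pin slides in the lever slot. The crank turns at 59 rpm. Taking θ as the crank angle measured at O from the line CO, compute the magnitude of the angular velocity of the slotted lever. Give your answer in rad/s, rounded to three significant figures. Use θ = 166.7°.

ω = 6.178 rad/s (from 59 rpm).
Crank pin A relative to C: A = (d + r cosθ, r sinθ); lever angle φ = atan2(r sinθ, d + r cosθ).
Differentiating tanφ: φ̇ = rω(d cosθ + r)/(d² + r² + 2dr cosθ).
d² + r² + 2dr cosθ = |CA|² = 0.00732632 m²;  d cosθ + r = -0.073483 m.
|ω_lever| = |0.1122·6.178·-0.073483| / 0.00732632 = 6.953 rad/s.

6.95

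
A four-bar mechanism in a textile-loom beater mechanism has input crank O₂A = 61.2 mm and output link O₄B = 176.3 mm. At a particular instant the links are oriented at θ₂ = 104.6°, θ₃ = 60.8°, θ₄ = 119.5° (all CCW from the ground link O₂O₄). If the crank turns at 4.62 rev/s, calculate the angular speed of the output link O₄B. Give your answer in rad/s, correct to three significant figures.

ω₂ = 29.03 rad/s (from 4.62 rev/s).
Differentiating the loop-closure r₂e^{iθ₂}+r₃e^{iθ₃}=r₁+r₄e^{iθ₄} gives r₂ω₂e^{iθ₂}+r₃ω₃e^{iθ₃}=r₄ω₄e^{iθ₄}.
Eliminating the other unknown: ω₄ = r₂ω₂ sin(θ₂−θ₃) / [r₄ sin(θ₄−θ₃)].
Numerator sine = +0.69214; denominator sine = +0.85446.
Result = 0.0612·29.03·(+0.69214) / (0.1763·(+0.85446)) = +8.1625 rad/s; magnitude 8.1625 rad/s.

8.16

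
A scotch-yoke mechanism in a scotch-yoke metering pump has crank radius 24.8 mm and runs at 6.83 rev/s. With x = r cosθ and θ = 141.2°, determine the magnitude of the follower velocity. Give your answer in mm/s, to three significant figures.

667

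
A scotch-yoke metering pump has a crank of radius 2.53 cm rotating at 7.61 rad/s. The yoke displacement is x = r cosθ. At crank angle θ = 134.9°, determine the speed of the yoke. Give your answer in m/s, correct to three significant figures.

0.136

ω = 7.61 rad/s
x = r cosθ ⇒ ẋ = −rω sinθ.
|v| = rω|sinθ| = 0.0253·7.61·|sin 134.9°| = 0.13638 m/s.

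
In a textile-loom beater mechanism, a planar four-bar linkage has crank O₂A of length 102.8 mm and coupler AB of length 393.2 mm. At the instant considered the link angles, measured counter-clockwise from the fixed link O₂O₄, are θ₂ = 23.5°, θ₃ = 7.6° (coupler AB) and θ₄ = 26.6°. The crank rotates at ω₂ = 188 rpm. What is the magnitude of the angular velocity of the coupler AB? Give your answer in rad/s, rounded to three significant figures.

0.855

ω₂ = 19.69 rad/s (from 188 rpm).
Differentiating the loop-closure r₂e^{iθ₂}+r₃e^{iθ₃}=r₁+r₄e^{iθ₄} gives r₂ω₂e^{iθ₂}+r₃ω₃e^{iθ₃}=r₄ω₄e^{iθ₄}.
Eliminating the other unknown: ω₃ = r₂ω₂ sin(θ₄−θ₂) / [r₃ sin(θ₃−θ₄)].
Numerator sine = +0.05408; denominator sine = -0.32557.
Result = 0.1028·19.69·(+0.05408) / (0.3932·(-0.32557)) = -0.85497 rad/s; magnitude 0.85497 rad/s.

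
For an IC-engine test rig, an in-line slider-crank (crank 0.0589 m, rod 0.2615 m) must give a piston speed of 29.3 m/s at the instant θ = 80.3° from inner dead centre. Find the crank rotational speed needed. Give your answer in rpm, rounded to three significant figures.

4640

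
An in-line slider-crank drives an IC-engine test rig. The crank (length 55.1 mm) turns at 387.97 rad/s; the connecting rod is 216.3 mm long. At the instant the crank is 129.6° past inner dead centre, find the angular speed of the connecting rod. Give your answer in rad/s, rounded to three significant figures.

ω = 388 rad/s
The rod makes angle φ with the slider axis where L sinφ = r sinθ; differentiating, L cosφ·φ̇ = r ω cosθ.
L cosφ = √(L² − r² sin²θ) = 0.21209 m.
|ω_rod| = r ω |cosθ| / √(L² − r² sin²θ) = 0.0551·388·0.63742/0.21209 = 64.247 rad/s.

64.2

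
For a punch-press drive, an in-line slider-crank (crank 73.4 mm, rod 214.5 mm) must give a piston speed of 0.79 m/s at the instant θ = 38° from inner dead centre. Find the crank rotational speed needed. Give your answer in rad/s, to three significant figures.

13.7

For an in-line slider-crank, |v_piston| = rω|sinθ|·[1 + r cosθ/√(L² − r² sin²θ)].
With r = 0.0734 m, L = 0.2145 m, θ = 38°: the bracketed kinematic factor |dx/dθ| = 0.057655 m.
ω = v/|dx/dθ| = 0.79/0.057655 = 13.702 rad/s.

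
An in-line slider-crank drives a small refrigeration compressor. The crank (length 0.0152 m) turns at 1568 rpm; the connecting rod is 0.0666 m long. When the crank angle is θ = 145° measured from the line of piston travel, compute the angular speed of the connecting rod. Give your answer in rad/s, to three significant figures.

ω = 164.2 rad/s (converted from 1568 rpm).
The rod makes angle φ with the slider axis where L sinφ = r sinθ; differentiating, L cosφ·φ̇ = r ω cosθ.
L cosφ = √(L² − r² sin²θ) = 0.066027 m.
|ω_rod| = r ω |cosθ| / √(L² − r² sin²θ) = 0.0152·164.2·0.81915/0.066027 = 30.964 rad/s.

31.0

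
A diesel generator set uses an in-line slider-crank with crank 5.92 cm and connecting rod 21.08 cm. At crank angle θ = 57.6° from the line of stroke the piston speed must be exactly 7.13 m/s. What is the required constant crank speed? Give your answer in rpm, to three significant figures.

For an in-line slider-crank, |v_piston| = rω|sinθ|·[1 + r cosθ/√(L² − r² sin²θ)].
With r = 0.0592 m, L = 0.2108 m, θ = 57.6°: the bracketed kinematic factor |dx/dθ| = 0.057727 m.
ω = v/|dx/dθ| = 7.13/0.057727 = 123.51 rad/s.
N = 60ω/(2π) = 1179.5 rpm.

1180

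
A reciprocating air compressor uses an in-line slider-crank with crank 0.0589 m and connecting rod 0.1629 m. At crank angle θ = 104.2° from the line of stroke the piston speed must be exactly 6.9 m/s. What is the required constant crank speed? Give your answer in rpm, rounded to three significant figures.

For an in-line slider-crank, |v_piston| = rω|sinθ|·[1 + r cosθ/√(L² − r² sin²θ)].
With r = 0.0589 m, L = 0.1629 m, θ = 104.2°: the bracketed kinematic factor |dx/dθ| = 0.051693 m.
ω = v/|dx/dθ| = 6.9/0.051693 = 133.48 rad/s.
N = 60ω/(2π) = 1274.7 rpm.

1270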